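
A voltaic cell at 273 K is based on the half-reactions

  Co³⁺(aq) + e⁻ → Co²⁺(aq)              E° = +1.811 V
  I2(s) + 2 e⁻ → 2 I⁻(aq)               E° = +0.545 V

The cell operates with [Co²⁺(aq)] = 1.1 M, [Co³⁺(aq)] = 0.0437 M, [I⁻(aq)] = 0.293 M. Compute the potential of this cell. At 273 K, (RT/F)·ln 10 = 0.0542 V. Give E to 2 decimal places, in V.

+1.16 V

The Co³⁺/Co²⁺ couple has the more positive E°, so it is the cathode; I₂/I⁻ is the anode.
The standard potential is +1.811 − (+0.545) = +1.266 V and the balanced reaction transfers n = 2 electrons.
For the overall reaction 2 Co³⁺(aq) + 2 I⁻(aq) → 2 Co²⁺(aq) + I2(s), Q = [Co²⁺(aq)]^2 / ([Co³⁺(aq)]^2·[I⁻(aq)]^2) = 7.38×10^3, giving log Q = 3.868.
Applying E = E° − (RT ln10/nF)·log Q gives +1.266 − (0.0542/2)(3.868) = +1.16 V.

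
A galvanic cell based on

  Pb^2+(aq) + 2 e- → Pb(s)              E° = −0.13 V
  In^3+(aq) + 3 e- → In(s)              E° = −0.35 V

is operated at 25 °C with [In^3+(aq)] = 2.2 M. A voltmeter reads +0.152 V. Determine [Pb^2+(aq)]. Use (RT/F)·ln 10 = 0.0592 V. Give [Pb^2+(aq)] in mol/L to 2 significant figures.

With Pb²⁺/Pb at the cathode and In³⁺/In at the anode, E°cell = −0.13 − (−0.35) = +0.22 V (n = 6).
Rearranging E = E° − (0.0592/n)·log Q gives log Q = 6(+0.22 − (+0.152))/0.0592 = 6.892.
Balancing electrons gives 3 Pb^2+(aq) + 2 In(s) → 3 Pb(s) + 2 In^3+(aq); thus Q = [In^3+(aq)]^2 / [Pb^2+(aq)]^3.
Substituting the known concentrations and solving, log [Pb^2+(aq)] = −2.069 and [Pb^2+(aq)] = 0.0085 M.

0.0085 M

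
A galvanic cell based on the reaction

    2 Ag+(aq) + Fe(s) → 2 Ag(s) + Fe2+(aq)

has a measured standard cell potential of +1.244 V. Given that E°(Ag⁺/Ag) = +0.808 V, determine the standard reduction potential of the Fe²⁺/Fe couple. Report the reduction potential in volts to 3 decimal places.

In the reaction as written the Ag⁺/Ag couple is reduced (cathode) and Fe²⁺/Fe is oxidized (anode), so E°cell = E°(Ag⁺/Ag) − E°(Fe²⁺/Fe).
E°(Fe²⁺/Fe) = E°(cathode) − E°cell = +0.808 − (+1.244) = −0.436 V.

−0.436 V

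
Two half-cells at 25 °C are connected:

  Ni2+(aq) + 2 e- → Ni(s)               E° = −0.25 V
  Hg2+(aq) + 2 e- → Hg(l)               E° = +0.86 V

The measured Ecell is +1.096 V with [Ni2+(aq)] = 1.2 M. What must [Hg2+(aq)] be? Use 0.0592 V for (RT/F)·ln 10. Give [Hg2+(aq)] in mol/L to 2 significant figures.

0.40 M

The Hg²⁺/Hg couple has the larger reduction potential, so it is the cathode: E°cell = +0.86 − (−0.25) = +1.11 V and n = 2.
Rearranging E = E° − (0.0592/n)·log Q gives log Q = 2(+1.11 − (+1.096))/0.0592 = 0.473.
For Hg2+(aq) + Ni(s) → Hg(l) + Ni2+(aq), the reaction quotient is Q = [Ni2+(aq)] / [Hg2+(aq)].
Isolating [Hg2+(aq)] in Q = 10^{0.473} yields log [Hg2+(aq)] = −0.394, i.e. 0.40 M.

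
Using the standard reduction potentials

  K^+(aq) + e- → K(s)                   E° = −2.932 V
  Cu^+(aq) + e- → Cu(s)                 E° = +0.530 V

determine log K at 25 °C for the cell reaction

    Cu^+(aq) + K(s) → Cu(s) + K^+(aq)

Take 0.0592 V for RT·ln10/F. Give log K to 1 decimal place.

log K = 58.5

The Cu⁺/Cu couple is reduced (cathode); E°cell = +0.530 − (−2.932) = +3.462 V with n = 1.
At equilibrium E = 0, so log K = nE°cell / 0.0592 = (1)(+3.462) / 0.0592 = 58.5.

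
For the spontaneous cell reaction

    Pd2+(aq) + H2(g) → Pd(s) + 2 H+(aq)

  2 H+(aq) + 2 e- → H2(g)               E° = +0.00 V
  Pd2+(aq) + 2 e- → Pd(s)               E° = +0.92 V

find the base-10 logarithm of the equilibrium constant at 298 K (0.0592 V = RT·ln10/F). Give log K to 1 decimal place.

log K = 31.1

The Pd²⁺/Pd couple is reduced (cathode); E°cell = +0.92 − (+0.00) = +0.92 V with n = 2.
At equilibrium E = 0, so log K = nE°cell / 0.0592 = (2)(+0.92) / 0.0592 = 31.1.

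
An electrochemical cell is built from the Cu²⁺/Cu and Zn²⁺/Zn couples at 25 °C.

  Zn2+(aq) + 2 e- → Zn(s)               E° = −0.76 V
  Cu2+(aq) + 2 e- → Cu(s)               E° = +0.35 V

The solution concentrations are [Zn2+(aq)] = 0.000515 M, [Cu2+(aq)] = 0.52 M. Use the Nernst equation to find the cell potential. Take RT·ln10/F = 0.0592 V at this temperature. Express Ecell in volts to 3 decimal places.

+1.199 V

Since E°(Cu²⁺/Cu) > E°(Zn²⁺/Zn), Cu²⁺/Cu serves as the cathode.
E°cell = +0.35 − (−0.76) = +1.11 V, with n = 2 electrons transferred.
Balancing gives Cu2+(aq) + Zn(s) → Cu(s) + Zn2+(aq); hence Q = [Zn2+(aq)] / [Cu2+(aq)] = 0.00099 (log Q = −3.004).
Applying E = E° − (RT ln10/nF)·log Q gives +1.11 − (0.0592/2)(−3.004) = +1.199 V.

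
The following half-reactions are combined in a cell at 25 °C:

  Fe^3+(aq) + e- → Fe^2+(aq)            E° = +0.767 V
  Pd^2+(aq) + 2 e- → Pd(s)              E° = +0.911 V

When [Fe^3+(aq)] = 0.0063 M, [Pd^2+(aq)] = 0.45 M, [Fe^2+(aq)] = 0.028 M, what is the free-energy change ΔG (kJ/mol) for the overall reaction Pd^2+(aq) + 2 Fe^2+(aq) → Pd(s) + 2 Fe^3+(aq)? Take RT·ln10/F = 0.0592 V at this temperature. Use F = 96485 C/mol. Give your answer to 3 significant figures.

The standard cell potential is +0.911 − (+0.767) = +0.144 V, with n = 2 electrons in the balanced equation.
Q = [Fe^3+(aq)]^2 / ([Pd^2+(aq)]·[Fe^2+(aq)]^2) = 0.112, so log Q = −0.949 and E = +0.144 − (0.0592/2)(−0.949) = +0.1721 V.
Finally ΔG = −nFE = −(2)(96485 C/mol)(+0.1721 V) = −33.2 kJ/mol.

−33.2 kJ/mol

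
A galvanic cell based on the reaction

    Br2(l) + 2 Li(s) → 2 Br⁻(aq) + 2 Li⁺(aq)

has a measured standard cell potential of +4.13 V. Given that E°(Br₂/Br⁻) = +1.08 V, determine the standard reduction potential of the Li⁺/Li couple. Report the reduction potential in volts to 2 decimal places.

In the reaction as written the Br₂/Br⁻ couple is reduced (cathode) and Li⁺/Li is oxidized (anode), so E°cell = E°(Br₂/Br⁻) − E°(Li⁺/Li).
E°(Li⁺/Li) = E°(cathode) − E°cell = +1.08 − (+4.13) = −3.05 V.

−3.05 V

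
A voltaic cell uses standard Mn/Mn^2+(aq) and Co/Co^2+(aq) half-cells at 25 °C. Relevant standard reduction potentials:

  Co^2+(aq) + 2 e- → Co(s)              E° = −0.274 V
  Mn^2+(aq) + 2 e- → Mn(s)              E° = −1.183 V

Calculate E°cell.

The Co²⁺/Co couple has the higher E°, so Co ion is reduced (cathode) and Mn is oxidized (anode).
E°cell = E°(cathode) − E°(anode) = −0.274 − (−1.183) = +0.909 V.

+0.909 V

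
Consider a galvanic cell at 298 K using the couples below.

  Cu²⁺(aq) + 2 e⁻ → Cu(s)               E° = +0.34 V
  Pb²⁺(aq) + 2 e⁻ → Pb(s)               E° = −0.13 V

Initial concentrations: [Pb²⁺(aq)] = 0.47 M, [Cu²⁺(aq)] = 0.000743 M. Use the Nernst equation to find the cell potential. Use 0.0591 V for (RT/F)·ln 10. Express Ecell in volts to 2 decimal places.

+0.39 V

The Cu²⁺/Cu couple has the more positive E°, so it is the cathode; Pb²⁺/Pb is the anode.
E°cell = E°cat − E°an = +0.34 − (−0.13) = +0.47 V; n = 2.
For the overall reaction Cu²⁺(aq) + Pb(s) → Cu(s) + Pb²⁺(aq), Q = [Pb²⁺(aq)] / [Cu²⁺(aq)] = 633, giving log Q = 2.801.
By the Nernst equation, E = +0.47 − (0.0591/2)·(2.801) = +0.39 V.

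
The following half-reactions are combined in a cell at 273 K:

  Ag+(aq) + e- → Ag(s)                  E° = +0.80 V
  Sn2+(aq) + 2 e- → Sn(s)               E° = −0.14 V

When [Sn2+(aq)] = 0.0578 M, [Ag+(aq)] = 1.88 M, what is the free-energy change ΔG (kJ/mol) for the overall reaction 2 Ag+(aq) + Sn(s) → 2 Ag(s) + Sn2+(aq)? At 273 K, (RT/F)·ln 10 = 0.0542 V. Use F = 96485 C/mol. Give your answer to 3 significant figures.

With Ag⁺/Ag reduced at the cathode, E°cell = +0.80 − (−0.14) = +0.94 V and n = 2.
Here Q = [Sn2+(aq)] / [Ag+(aq)]^2 = 0.0164 (log Q = −1.786), giving E = +0.94 − (0.0542/2)·(−1.786) = +0.9884 V.
ΔG = −nFE = −(2)(96485)(+0.9884) J/mol = −191 kJ/mol.

−191 kJ/mol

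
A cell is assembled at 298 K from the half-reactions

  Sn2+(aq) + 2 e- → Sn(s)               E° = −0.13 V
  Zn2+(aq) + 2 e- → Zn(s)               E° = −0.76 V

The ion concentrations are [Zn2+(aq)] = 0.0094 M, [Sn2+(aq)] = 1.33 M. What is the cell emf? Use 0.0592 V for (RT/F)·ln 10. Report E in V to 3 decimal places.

Sn²⁺/Sn is reduced (cathode, E° = −0.13 V) and Zn²⁺/Zn is oxidized (anode).
The standard potential is −0.13 − (−0.76) = +0.63 V and the balanced reaction transfers n = 2 electrons.
Balancing gives Sn2+(aq) + Zn(s) → Sn(s) + Zn2+(aq); hence Q = [Zn2+(aq)] / [Sn2+(aq)] = 0.00707 (log Q = −2.151).
Applying E = E° − (RT ln10/nF)·log Q gives +0.63 − (0.0592/2)(−2.151) = +0.694 V.

+0.694 V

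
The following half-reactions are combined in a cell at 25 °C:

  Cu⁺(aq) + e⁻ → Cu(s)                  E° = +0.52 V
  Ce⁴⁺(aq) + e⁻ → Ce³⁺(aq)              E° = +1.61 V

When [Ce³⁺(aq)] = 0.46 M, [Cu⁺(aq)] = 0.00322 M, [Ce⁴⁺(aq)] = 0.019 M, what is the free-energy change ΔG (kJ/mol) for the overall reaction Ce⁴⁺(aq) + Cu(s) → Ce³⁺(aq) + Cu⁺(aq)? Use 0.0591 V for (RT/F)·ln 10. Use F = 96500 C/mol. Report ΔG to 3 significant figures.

−112 kJ/mol

E°cell = +1.61 − (+0.52) = +1.09 V; the balanced reaction transfers n = 1 electron.
Q = ([Ce³⁺(aq)]·[Cu⁺(aq)]) / [Ce⁴⁺(aq)] = 0.078, so log Q = −1.108 and E = +1.09 − (0.0591/1)(−1.108) = +1.1555 V.
ΔG = −nFE = −(1)(96500)(+1.1555) J/mol = −112 kJ/mol.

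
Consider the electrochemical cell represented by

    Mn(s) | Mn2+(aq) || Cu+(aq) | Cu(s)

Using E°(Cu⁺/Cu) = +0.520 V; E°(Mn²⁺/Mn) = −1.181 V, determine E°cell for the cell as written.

By convention the left-hand electrode in cell notation is the anode (oxidation) and the right-hand electrode is the cathode (reduction).
E°cell = E°(right) − E°(left) = +0.520 − (−1.181) = +1.701 V.

+1.701 V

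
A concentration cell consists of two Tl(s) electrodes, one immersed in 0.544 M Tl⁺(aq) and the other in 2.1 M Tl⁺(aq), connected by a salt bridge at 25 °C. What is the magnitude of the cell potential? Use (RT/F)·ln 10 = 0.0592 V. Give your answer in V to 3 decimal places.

For a concentration cell E°cell = 0, since both electrodes use the same couple.
The compartment with the higher Tl⁺(aq) concentration (2.1 M) acts as the cathode; ions are reduced there and produced at the dilute (0.544 M) anode.
With n = 1, Ecell = −(0.0592/1)·log([dilute]/[conc]) = −(0.0592/1)·log(0.544/2.1) = +0.035 V.

0.035 V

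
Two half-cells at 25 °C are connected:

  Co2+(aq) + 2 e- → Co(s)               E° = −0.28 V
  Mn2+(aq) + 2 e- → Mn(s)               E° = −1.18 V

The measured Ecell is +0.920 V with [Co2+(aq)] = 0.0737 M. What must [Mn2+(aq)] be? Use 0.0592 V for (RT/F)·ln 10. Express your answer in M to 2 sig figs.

0.016 M

The Co²⁺/Co couple has the larger reduction potential, so it is the cathode: E°cell = −0.28 − (−1.18) = +0.90 V and n = 2.
From the Nernst equation, log Q = n(E° − E)/0.0592 = 2·(+0.90 − (+0.920))/0.0592 = −0.676.
The balanced reaction is Co2+(aq) + Mn(s) → Co(s) + Mn2+(aq), so Q = [Mn2+(aq)] / [Co2+(aq)].
Isolating [Mn2+(aq)] in Q = 10^{−0.676} yields log [Mn2+(aq)] = −1.809, i.e. 0.016 M.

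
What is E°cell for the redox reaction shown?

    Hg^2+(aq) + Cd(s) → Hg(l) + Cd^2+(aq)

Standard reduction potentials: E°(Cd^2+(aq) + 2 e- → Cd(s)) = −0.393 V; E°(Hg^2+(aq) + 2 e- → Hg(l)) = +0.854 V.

+1.247 V

In the reaction as written, Hg^2+(aq) is reduced (cathode) and Cd^2+(aq) is produced by oxidation at the anode.
E°cell = E°(cathode) − E°(anode) = +0.854 − (−0.393) = +1.247 V.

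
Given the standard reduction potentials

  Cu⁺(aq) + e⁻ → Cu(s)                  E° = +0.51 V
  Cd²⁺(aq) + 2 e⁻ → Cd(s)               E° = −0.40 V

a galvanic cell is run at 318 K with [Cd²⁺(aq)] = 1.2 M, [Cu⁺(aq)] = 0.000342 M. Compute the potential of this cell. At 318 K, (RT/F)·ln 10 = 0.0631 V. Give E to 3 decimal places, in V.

+0.689 V

The Cu⁺/Cu couple has the more positive E°, so it is the cathode; Cd²⁺/Cd is the anode.
E°cell = +0.51 − (−0.40) = +0.91 V, with n = 2 electrons transferred.
For the overall reaction 2 Cu⁺(aq) + Cd(s) → 2 Cu(s) + Cd²⁺(aq), Q = [Cd²⁺(aq)] / [Cu⁺(aq)]^2 = 1.03×10^7, giving log Q = 7.011.
By the Nernst equation, E = +0.91 − (0.0631/2)·(7.011) = +0.689 V.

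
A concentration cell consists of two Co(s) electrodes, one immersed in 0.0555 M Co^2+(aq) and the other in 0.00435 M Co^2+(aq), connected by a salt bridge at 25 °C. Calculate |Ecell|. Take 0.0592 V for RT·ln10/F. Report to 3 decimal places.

0.033 V

For a concentration cell E°cell = 0, since both electrodes use the same couple.
The compartment with the higher Co^2+(aq) concentration (0.0555 M) acts as the cathode; ions are reduced there and produced at the dilute (0.00435 M) anode.
With n = 2, Ecell = −(0.0592/2)·log([dilute]/[conc]) = −(0.0592/2)·log(0.00435/0.0555) = +0.033 V.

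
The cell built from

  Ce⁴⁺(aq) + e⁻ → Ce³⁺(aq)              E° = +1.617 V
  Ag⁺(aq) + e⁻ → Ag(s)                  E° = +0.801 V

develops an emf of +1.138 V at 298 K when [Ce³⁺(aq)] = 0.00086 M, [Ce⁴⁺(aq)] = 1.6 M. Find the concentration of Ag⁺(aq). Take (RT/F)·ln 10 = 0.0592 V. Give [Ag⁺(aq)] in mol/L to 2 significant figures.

0.0068 M

With Ce⁴⁺/Ce³⁺ at the cathode and Ag⁺/Ag at the anode, E°cell = +1.617 − (+0.801) = +0.816 V (n = 1).
Rearranging E = E° − (0.0592/n)·log Q gives log Q = 1(+0.816 − (+1.138))/0.0592 = −5.439.
The balanced reaction is Ce⁴⁺(aq) + Ag(s) → Ce³⁺(aq) + Ag⁺(aq), so Q = ([Ce³⁺(aq)]·[Ag⁺(aq)]) / [Ce⁴⁺(aq)].
Substituting the known concentrations and solving, log [Ag⁺(aq)] = −2.169 and [Ag⁺(aq)] = 0.0068 M.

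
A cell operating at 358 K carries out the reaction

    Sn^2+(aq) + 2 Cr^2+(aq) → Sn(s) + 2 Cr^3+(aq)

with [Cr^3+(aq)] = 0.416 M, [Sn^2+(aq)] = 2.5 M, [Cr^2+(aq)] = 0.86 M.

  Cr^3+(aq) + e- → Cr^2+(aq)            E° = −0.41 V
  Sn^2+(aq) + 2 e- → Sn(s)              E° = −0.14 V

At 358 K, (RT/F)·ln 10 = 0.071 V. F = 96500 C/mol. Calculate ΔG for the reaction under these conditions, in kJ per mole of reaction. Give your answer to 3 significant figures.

−59.2 kJ/mol

With Sn²⁺/Sn reduced at the cathode, E°cell = −0.14 − (−0.41) = +0.27 V and n = 2.
Q = [Cr^3+(aq)]^2 / ([Sn^2+(aq)]·[Cr^2+(aq)]^2) = 0.0936, so log Q = −1.029 and E = +0.27 − (0.071/2)(−1.029) = +0.3065 V.
Then ΔG = −nFE = −2 × 96500 × +0.3065 J/mol = −59.2 kJ/mol.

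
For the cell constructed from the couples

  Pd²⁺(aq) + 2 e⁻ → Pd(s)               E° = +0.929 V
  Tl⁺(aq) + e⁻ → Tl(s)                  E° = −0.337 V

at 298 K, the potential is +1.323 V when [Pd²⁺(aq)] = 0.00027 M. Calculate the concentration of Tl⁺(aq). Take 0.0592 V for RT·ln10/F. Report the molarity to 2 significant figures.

0.0018 M

With Pd²⁺/Pd at the cathode and Tl⁺/Tl at the anode, E°cell = +0.929 − (−0.337) = +1.266 V (n = 2).
Since E = E° − (0.0592/n)·log Q, log Q = n(E° − E)/0.0592 = −1.926.
For Pd²⁺(aq) + 2 Tl(s) → Pd(s) + 2 Tl⁺(aq), the reaction quotient is Q = [Tl⁺(aq)]^2 / [Pd²⁺(aq)].
Isolating [Tl⁺(aq)] in Q = 10^{−1.926} yields log [Tl⁺(aq)] = −2.747, i.e. 0.0018 M.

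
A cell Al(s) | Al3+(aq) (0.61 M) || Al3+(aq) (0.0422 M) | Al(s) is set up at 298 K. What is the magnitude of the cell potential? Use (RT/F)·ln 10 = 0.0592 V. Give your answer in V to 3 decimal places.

0.023 V

For a concentration cell E°cell = 0, since both electrodes use the same couple.
The compartment with the higher Al3+(aq) concentration (0.61 M) acts as the cathode; ions are reduced there and produced at the dilute (0.0422 M) anode.
With n = 3, Ecell = −(0.0592/3)·log([dilute]/[conc]) = −(0.0592/3)·log(0.0422/0.61) = +0.023 V.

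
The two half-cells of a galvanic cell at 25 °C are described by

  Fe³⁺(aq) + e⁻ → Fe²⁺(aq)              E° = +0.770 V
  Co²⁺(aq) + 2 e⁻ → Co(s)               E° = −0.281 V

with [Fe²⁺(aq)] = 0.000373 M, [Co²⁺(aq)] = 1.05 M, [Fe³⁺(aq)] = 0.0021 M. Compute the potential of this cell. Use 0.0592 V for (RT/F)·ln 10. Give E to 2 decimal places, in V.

+1.09 V

Since E°(Fe³⁺/Fe²⁺) > E°(Co²⁺/Co), Fe³⁺/Fe²⁺ serves as the cathode.
E°cell = E°cat − E°an = +0.770 − (−0.281) = +1.051 V; n = 2.
The balanced reaction is 2 Fe³⁺(aq) + Co(s) → 2 Fe²⁺(aq) + Co²⁺(aq), so Q = ([Fe²⁺(aq)]^2·[Co²⁺(aq)]) / [Fe³⁺(aq)]^2 = 0.0331 and log Q = −1.480.
E = E° − (0.0592/n)·log Q = +1.051 − (0.0592/2)(−1.480) = +1.09 V.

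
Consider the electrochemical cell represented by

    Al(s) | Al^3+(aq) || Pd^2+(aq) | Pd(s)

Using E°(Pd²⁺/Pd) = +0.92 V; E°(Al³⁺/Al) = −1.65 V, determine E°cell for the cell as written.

By convention the left-hand electrode in cell notation is the anode (oxidation) and the right-hand electrode is the cathode (reduction).
E°cell = E°(right) − E°(left) = +0.92 − (−1.65) = +2.57 V.

+2.57 V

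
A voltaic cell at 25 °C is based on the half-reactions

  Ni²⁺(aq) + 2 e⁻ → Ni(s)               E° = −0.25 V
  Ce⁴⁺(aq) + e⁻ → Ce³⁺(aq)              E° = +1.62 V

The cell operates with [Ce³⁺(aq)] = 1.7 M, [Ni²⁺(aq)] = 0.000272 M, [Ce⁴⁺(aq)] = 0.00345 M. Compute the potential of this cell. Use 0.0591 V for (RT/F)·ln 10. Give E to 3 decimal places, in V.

+1.816 V

The Ce⁴⁺/Ce³⁺ couple has the more positive E°, so it is the cathode; Ni²⁺/Ni is the anode.
E°cell = +1.62 − (−0.25) = +1.87 V, with n = 2 electrons transferred.
The balanced reaction is 2 Ce⁴⁺(aq) + Ni(s) → 2 Ce³⁺(aq) + Ni²⁺(aq), so Q = ([Ce³⁺(aq)]^2·[Ni²⁺(aq)]) / [Ce⁴⁺(aq)]^2 = 66 and log Q = 1.820.
E = E° − (0.0591/n)·log Q = +1.87 − (0.0591/2)(1.820) = +1.816 V.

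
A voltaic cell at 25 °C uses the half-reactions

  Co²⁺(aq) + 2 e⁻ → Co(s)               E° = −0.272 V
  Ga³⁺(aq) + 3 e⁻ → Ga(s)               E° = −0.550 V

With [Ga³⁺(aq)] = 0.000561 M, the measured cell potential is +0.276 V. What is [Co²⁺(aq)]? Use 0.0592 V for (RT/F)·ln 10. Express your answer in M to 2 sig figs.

0.0058 M

Co²⁺/Co is the cathode (higher E°); E°cell = −0.272 − (−0.550) = +0.278 V with n = 6.
Rearranging E = E° − (0.0592/n)·log Q gives log Q = 6(+0.278 − (+0.276))/0.0592 = 0.203.
Balancing electrons gives 3 Co²⁺(aq) + 2 Ga(s) → 3 Co(s) + 2 Ga³⁺(aq); thus Q = [Ga³⁺(aq)]^2 / [Co²⁺(aq)]^3.
Isolating [Co²⁺(aq)] in Q = 10^{0.203} yields log [Co²⁺(aq)] = −2.235, i.e. 0.0058 M.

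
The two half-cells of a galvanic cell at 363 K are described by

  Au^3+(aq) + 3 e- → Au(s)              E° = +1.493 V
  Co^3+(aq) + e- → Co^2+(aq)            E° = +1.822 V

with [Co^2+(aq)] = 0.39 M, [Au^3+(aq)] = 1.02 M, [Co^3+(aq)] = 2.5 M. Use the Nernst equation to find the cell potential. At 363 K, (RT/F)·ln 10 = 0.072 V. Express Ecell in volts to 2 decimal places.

The Co³⁺/Co²⁺ couple has the more positive E°, so it is the cathode; Au³⁺/Au is the anode.
The standard potential is +1.822 − (+1.493) = +0.329 V and the balanced reaction transfers n = 3 electrons.
For the overall reaction 3 Co^3+(aq) + Au(s) → 3 Co^2+(aq) + Au^3+(aq), Q = ([Co^2+(aq)]^3·[Au^3+(aq)]) / [Co^3+(aq)]^3 = 0.00387, giving log Q = −2.412.
Applying E = E° − (RT ln10/nF)·log Q gives +0.329 − (0.072/3)(−2.412) = +0.39 V.

+0.39 V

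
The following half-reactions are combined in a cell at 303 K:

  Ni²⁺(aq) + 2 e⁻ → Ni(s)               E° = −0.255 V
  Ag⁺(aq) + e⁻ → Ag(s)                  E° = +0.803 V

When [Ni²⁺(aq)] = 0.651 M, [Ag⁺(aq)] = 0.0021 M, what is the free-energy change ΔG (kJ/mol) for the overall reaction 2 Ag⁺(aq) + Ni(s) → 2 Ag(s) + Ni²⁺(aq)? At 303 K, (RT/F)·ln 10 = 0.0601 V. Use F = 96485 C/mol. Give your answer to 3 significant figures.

With Ag⁺/Ag reduced at the cathode, E°cell = +0.803 − (−0.255) = +1.058 V and n = 2.
The reaction quotient is [Ni²⁺(aq)] / [Ag⁺(aq)]^2 = 1.48×10^5; by Nernst, E = +1.058 − (0.0601/2)(5.169) = +0.9027 V.
ΔG = −nFE = −(2)(96485)(+0.9027) J/mol = −174 kJ/mol.

−174 kJ/mol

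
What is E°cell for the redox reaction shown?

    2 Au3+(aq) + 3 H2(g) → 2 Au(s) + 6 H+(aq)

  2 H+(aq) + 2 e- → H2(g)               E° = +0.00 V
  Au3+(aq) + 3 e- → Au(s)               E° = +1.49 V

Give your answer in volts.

Au3+(aq) gains electrons, so the Au³⁺/Au couple is the cathode; the 2H⁺/H₂ couple is the anode.
E°cell = E°(cathode) − E°(anode) = +1.49 − (+0.00) = +1.49 V.

+1.49 V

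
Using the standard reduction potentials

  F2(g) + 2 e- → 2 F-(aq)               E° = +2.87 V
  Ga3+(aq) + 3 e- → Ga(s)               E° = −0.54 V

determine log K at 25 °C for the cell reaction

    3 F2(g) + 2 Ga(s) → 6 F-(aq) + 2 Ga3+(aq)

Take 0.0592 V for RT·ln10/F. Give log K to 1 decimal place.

The F₂/F⁻ couple is reduced (cathode); E°cell = +2.87 − (−0.54) = +3.41 V with n = 6.
At equilibrium E = 0, so log K = nE°cell / 0.0592 = (6)(+3.41) / 0.0592 = 345.6.

log K = 345.6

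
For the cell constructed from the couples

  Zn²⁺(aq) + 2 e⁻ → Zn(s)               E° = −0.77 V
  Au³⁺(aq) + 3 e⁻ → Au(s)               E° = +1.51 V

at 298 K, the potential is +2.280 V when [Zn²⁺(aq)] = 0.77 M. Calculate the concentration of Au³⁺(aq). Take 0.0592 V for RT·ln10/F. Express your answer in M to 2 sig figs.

0.68 M

The Au³⁺/Au couple has the larger reduction potential, so it is the cathode: E°cell = +1.51 − (−0.77) = +2.28 V and n = 6.
Rearranging E = E° − (0.0592/n)·log Q gives log Q = 6(+2.28 − (+2.280))/0.0592 = 0.000.
The balanced reaction is 2 Au³⁺(aq) + 3 Zn(s) → 2 Au(s) + 3 Zn²⁺(aq), so Q = [Zn²⁺(aq)]^3 / [Au³⁺(aq)]^2.
Isolating [Au³⁺(aq)] in Q = 10^{0.000} yields log [Au³⁺(aq)] = −0.170, i.e. 0.68 M.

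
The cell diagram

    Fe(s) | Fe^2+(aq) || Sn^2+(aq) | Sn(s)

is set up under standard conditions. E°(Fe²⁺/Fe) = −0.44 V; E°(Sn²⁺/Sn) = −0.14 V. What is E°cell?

By convention the left-hand electrode in cell notation is the anode (oxidation) and the right-hand electrode is the cathode (reduction).
E°cell = E°(right) − E°(left) = −0.14 − (−0.44) = +0.30 V.

+0.30 V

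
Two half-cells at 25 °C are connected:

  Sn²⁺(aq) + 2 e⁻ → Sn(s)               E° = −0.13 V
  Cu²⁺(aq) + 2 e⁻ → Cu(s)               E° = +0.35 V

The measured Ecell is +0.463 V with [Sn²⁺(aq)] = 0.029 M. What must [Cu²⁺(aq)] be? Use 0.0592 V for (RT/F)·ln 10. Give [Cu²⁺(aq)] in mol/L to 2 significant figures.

0.0077 M

With Cu²⁺/Cu at the cathode and Sn²⁺/Sn at the anode, E°cell = +0.35 − (−0.13) = +0.48 V (n = 2).
From the Nernst equation, log Q = n(E° − E)/0.0592 = 2·(+0.48 − (+0.463))/0.0592 = 0.574.
The balanced reaction is Cu²⁺(aq) + Sn(s) → Cu(s) + Sn²⁺(aq), so Q = [Sn²⁺(aq)] / [Cu²⁺(aq)].
Solving for the unknown gives log [Cu²⁺(aq)] = −2.112, so [Cu²⁺(aq)] ≈ 0.0077 M.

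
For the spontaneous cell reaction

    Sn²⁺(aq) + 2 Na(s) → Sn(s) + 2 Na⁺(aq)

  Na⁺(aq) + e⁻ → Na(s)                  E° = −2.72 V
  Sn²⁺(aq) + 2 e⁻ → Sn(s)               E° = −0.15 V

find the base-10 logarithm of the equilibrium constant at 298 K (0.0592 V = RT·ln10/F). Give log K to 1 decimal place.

The Sn²⁺/Sn couple is reduced (cathode); E°cell = −0.15 − (−2.72) = +2.57 V with n = 2.
At equilibrium E = 0, so log K = nE°cell / 0.0592 = (2)(+2.57) / 0.0592 = 86.8.

log K = 86.8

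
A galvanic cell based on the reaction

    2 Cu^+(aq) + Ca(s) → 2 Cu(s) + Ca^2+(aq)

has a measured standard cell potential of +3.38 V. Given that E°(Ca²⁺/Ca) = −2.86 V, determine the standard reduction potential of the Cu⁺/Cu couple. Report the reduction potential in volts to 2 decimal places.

In the reaction as written the Cu⁺/Cu couple is reduced (cathode) and Ca²⁺/Ca is oxidized (anode), so E°cell = E°(Cu⁺/Cu) − E°(Ca²⁺/Ca).
E°(Cu⁺/Cu) = E°cell + E°(anode) = +3.38 + (−2.86) = +0.52 V.

+0.52 V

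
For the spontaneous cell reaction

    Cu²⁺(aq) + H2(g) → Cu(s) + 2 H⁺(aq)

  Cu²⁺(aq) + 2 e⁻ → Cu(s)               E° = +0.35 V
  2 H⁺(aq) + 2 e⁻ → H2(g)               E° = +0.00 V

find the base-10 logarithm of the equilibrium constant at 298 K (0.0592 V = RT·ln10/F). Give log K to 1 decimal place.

The Cu²⁺/Cu couple is reduced (cathode); E°cell = +0.35 − (+0.00) = +0.35 V with n = 2.
At equilibrium E = 0, so log K = nE°cell / 0.0592 = (2)(+0.35) / 0.0592 = 11.8.

log K = 11.8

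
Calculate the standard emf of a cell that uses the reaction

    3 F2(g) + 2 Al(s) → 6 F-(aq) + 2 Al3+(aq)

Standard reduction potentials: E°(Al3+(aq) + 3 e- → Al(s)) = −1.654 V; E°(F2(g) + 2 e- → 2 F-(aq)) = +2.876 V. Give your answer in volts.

F2(g) gains electrons, so the F₂/F⁻ couple is the cathode; the Al³⁺/Al couple is the anode.
E°cell = E°(cathode) − E°(anode) = +2.876 − (−1.654) = +4.530 V.
The positive value indicates the reaction is spontaneous as written.

+4.530 V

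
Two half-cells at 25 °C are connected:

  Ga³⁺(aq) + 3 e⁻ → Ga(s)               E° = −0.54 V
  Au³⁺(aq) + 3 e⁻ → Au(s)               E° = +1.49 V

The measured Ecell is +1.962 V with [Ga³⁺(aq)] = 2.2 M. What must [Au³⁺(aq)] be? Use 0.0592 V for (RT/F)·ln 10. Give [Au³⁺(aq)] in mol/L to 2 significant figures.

0.00079 M

With Au³⁺/Au at the cathode and Ga³⁺/Ga at the anode, E°cell = +1.49 − (−0.54) = +2.03 V (n = 3).
Since E = E° − (0.0592/n)·log Q, log Q = n(E° − E)/0.0592 = 3.446.
For Au³⁺(aq) + Ga(s) → Au(s) + Ga³⁺(aq), the reaction quotient is Q = [Ga³⁺(aq)] / [Au³⁺(aq)].
Solving for the unknown gives log [Au³⁺(aq)] = −3.104, so [Au³⁺(aq)] ≈ 0.00079 M.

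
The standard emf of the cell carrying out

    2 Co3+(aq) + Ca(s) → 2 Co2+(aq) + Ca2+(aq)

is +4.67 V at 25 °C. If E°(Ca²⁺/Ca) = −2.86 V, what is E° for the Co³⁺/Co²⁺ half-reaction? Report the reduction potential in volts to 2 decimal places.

In the reaction as written the Co³⁺/Co²⁺ couple is reduced (cathode) and Ca²⁺/Ca is oxidized (anode), so E°cell = E°(Co³⁺/Co²⁺) − E°(Ca²⁺/Ca).
E°(Co³⁺/Co²⁺) = E°cell + E°(anode) = +4.67 + (−2.86) = +1.81 V.

+1.81 V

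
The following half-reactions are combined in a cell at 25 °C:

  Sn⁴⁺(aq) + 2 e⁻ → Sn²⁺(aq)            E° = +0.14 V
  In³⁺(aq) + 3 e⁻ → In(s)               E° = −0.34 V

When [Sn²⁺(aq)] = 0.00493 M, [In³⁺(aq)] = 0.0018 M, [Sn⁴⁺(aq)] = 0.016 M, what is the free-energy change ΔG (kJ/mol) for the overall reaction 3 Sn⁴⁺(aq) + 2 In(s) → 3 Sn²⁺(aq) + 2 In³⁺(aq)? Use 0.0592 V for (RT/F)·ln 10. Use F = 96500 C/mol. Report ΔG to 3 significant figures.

−318 kJ/mol

With Sn⁴⁺/Sn²⁺ reduced at the cathode, E°cell = +0.14 − (−0.34) = +0.48 V and n = 6.
Q = ([Sn²⁺(aq)]^3·[In³⁺(aq)]^2) / [Sn⁴⁺(aq)]^3 = 9.48×10^−8, so log Q = −7.023 and E = +0.48 − (0.0592/6)(−7.023) = +0.5493 V.
Finally ΔG = −nFE = −(6)(96500 C/mol)(+0.5493 V) = −318 kJ/mol.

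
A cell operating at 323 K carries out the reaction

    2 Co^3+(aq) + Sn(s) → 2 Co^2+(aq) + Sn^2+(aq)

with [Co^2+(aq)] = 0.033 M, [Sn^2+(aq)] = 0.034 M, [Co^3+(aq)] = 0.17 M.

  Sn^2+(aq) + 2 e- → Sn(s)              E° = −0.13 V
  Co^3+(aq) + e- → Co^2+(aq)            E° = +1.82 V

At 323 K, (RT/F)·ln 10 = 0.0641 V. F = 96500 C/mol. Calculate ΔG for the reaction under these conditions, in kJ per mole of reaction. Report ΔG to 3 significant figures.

−394 kJ/mol

With Co³⁺/Co²⁺ reduced at the cathode, E°cell = +1.82 − (−0.13) = +1.95 V and n = 2.
Here Q = ([Co^2+(aq)]^2·[Sn^2+(aq)]) / [Co^3+(aq)]^2 = 0.00128 (log Q = −2.892), giving E = +1.95 − (0.0641/2)·(−2.892) = +2.0427 V.
Finally ΔG = −nFE = −(2)(96500 C/mol)(+2.0427 V) = −394 kJ/mol.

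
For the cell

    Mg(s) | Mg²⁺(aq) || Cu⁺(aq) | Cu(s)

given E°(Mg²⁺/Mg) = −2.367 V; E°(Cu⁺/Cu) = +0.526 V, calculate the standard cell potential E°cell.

+2.893 V

By convention the left-hand electrode in cell notation is the anode (oxidation) and the right-hand electrode is the cathode (reduction).
E°cell = E°(right) − E°(left) = +0.526 − (−2.367) = +2.893 V.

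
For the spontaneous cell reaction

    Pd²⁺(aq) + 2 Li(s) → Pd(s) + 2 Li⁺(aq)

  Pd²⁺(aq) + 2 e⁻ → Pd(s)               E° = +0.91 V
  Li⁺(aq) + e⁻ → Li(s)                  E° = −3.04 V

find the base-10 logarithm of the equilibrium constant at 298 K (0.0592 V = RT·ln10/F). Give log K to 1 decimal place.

log K = 133.4

The Pd²⁺/Pd couple is reduced (cathode); E°cell = +0.91 − (−3.04) = +3.95 V with n = 2.
At equilibrium E = 0, so log K = nE°cell / 0.0592 = (2)(+3.95) / 0.0592 = 133.4.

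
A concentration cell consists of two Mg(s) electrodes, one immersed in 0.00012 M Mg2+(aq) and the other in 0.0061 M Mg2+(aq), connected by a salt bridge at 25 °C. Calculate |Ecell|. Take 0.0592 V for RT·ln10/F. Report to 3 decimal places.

0.051 V

For a concentration cell E°cell = 0, since both electrodes use the same couple.
The compartment with the higher Mg2+(aq) concentration (0.0061 M) acts as the cathode; ions are reduced there and produced at the dilute (0.00012 M) anode.
With n = 2, Ecell = −(0.0592/2)·log([dilute]/[conc]) = −(0.0592/2)·log(0.00012/0.0061) = +0.051 V.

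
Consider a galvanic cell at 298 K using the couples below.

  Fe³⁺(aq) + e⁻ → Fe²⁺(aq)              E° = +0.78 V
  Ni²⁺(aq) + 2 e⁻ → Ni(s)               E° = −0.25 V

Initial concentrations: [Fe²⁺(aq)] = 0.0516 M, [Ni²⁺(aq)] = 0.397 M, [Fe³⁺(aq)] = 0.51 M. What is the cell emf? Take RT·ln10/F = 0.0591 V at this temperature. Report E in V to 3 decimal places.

+1.101 V

The Fe³⁺/Fe²⁺ couple has the more positive E°, so it is the cathode; Ni²⁺/Ni is the anode.
E°cell = E°cat − E°an = +0.78 − (−0.25) = +1.03 V; n = 2.
For the overall reaction 2 Fe³⁺(aq) + Ni(s) → 2 Fe²⁺(aq) + Ni²⁺(aq), Q = ([Fe²⁺(aq)]^2·[Ni²⁺(aq)]) / [Fe³⁺(aq)]^2 = 0.00406, giving log Q = −2.391.
E = E° − (0.0591/n)·log Q = +1.03 − (0.0591/2)(−2.391) = +1.101 V.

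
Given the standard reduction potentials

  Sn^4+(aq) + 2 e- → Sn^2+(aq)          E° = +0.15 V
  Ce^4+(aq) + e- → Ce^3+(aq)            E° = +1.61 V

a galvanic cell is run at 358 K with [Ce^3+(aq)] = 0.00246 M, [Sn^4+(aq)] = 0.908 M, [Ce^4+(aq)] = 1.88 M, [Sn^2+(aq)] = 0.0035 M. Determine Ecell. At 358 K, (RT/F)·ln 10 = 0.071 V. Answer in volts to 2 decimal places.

+1.58 V

The Ce⁴⁺/Ce³⁺ couple has the more positive E°, so it is the cathode; Sn⁴⁺/Sn²⁺ is the anode.
E°cell = +1.61 − (+0.15) = +1.46 V, with n = 2 electrons transferred.
For the overall reaction 2 Ce^4+(aq) + Sn^2+(aq) → 2 Ce^3+(aq) + Sn^4+(aq), Q = ([Ce^3+(aq)]^2·[Sn^4+(aq)]) / ([Ce^4+(aq)]^2·[Sn^2+(aq)]) = 0.000444, giving log Q = −3.352.
Applying E = E° − (RT ln10/nF)·log Q gives +1.46 − (0.071/2)(−3.352) = +1.58 V.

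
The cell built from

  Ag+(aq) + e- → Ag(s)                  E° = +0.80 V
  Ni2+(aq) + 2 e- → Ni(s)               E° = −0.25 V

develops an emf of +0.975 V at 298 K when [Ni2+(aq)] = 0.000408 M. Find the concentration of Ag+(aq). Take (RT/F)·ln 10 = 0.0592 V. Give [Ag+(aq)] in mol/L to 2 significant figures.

0.0011 M

With Ag⁺/Ag at the cathode and Ni²⁺/Ni at the anode, E°cell = +0.80 − (−0.25) = +1.05 V (n = 2).
Rearranging E = E° − (0.0592/n)·log Q gives log Q = 2(+1.05 − (+0.975))/0.0592 = 2.534.
The balanced reaction is 2 Ag+(aq) + Ni(s) → 2 Ag(s) + Ni2+(aq), so Q = [Ni2+(aq)] / [Ag+(aq)]^2.
Substituting the known concentrations and solving, log [Ag+(aq)] = −2.962 and [Ag+(aq)] = 0.0011 M.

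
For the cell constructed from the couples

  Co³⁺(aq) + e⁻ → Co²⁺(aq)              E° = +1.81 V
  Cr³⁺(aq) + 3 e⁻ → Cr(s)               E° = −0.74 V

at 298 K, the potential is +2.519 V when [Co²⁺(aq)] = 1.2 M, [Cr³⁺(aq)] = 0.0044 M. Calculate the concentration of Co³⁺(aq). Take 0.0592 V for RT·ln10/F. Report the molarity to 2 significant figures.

With Co³⁺/Co²⁺ at the cathode and Cr³⁺/Cr at the anode, E°cell = +1.81 − (−0.74) = +2.55 V (n = 3).
From the Nernst equation, log Q = n(E° − E)/0.0592 = 3·(+2.55 − (+2.519))/0.0592 = 1.571.
Balancing electrons gives 3 Co³⁺(aq) + Cr(s) → 3 Co²⁺(aq) + Cr³⁺(aq); thus Q = ([Co²⁺(aq)]^3·[Cr³⁺(aq)]) / [Co³⁺(aq)]^3.
Substituting the known concentrations and solving, log [Co³⁺(aq)] = −1.230 and [Co³⁺(aq)] = 0.059 M.

0.059 M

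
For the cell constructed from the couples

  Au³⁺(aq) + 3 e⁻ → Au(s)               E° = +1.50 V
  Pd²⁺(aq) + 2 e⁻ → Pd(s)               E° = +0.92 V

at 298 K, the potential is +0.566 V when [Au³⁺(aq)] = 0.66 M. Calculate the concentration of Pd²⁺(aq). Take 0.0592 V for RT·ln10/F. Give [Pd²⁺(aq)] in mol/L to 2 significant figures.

With Au³⁺/Au at the cathode and Pd²⁺/Pd at the anode, E°cell = +1.50 − (+0.92) = +0.58 V (n = 6).
Since E = E° − (0.0592/n)·log Q, log Q = n(E° − E)/0.0592 = 1.419.
The balanced reaction is 2 Au³⁺(aq) + 3 Pd(s) → 2 Au(s) + 3 Pd²⁺(aq), so Q = [Pd²⁺(aq)]^3 / [Au³⁺(aq)]^2.
Substituting the known concentrations and solving, log [Pd²⁺(aq)] = 0.353 and [Pd²⁺(aq)] = 2.3 M.

2.3 M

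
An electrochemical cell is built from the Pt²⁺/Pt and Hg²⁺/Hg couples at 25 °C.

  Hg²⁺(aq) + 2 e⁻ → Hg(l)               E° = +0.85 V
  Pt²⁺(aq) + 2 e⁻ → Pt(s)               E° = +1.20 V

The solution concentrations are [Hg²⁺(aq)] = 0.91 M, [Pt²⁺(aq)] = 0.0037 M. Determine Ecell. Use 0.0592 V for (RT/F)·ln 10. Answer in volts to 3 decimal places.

The Pt²⁺/Pt couple has the more positive E°, so it is the cathode; Hg²⁺/Hg is the anode.
E°cell = +1.20 − (+0.85) = +0.35 V, with n = 2 electrons transferred.
For the overall reaction Pt²⁺(aq) + Hg(l) → Pt(s) + Hg²⁺(aq), Q = [Hg²⁺(aq)] / [Pt²⁺(aq)] = 246, giving log Q = 2.391.
E = E° − (0.0592/n)·log Q = +0.35 − (0.0592/2)(2.391) = +0.279 V.

+0.279 V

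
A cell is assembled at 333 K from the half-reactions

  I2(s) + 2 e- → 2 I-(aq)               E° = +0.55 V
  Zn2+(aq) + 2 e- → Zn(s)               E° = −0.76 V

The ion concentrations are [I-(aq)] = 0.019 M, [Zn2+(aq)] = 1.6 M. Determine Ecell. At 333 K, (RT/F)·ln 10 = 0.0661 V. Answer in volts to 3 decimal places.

+1.417 V

The I₂/I⁻ couple has the more positive E°, so it is the cathode; Zn²⁺/Zn is the anode.
E°cell = E°cat − E°an = +0.55 − (−0.76) = +1.31 V; n = 2.
For the overall reaction I2(s) + Zn(s) → 2 I-(aq) + Zn2+(aq), Q = [I-(aq)]^2·[Zn2+(aq)] = 0.000578, giving log Q = −3.238.
By the Nernst equation, E = +1.31 − (0.0661/2)·(−3.238) = +1.417 V.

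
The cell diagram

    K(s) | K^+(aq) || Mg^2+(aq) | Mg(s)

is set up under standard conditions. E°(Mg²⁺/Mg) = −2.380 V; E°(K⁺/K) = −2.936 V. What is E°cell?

By convention the left-hand electrode in cell notation is the anode (oxidation) and the right-hand electrode is the cathode (reduction).
E°cell = E°(right) − E°(left) = −2.380 − (−2.936) = +0.556 V.

+0.556 V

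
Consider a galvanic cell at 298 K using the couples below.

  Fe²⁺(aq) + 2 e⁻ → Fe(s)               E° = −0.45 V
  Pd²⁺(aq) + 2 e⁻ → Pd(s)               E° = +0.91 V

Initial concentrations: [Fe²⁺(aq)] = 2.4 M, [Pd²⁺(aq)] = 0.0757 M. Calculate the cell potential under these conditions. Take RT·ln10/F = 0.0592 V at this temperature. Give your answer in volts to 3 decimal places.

+1.316 V

Since E°(Pd²⁺/Pd) > E°(Fe²⁺/Fe), Pd²⁺/Pd serves as the cathode.
E°cell = E°cat − E°an = +0.91 − (−0.45) = +1.36 V; n = 2.
Balancing gives Pd²⁺(aq) + Fe(s) → Pd(s) + Fe²⁺(aq); hence Q = [Fe²⁺(aq)] / [Pd²⁺(aq)] = 31.7 (log Q = 1.501).
Applying E = E° − (RT ln10/nF)·log Q gives +1.36 − (0.0592/2)(1.501) = +1.316 V.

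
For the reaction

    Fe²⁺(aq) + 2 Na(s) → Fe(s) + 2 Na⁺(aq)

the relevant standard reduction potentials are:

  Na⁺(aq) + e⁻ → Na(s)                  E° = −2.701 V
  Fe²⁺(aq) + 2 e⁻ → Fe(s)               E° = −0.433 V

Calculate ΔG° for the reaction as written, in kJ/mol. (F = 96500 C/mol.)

−438 kJ/mol

In the reaction as written Fe²⁺(aq) is reduced, so the Fe²⁺/Fe couple is the cathode and Na⁺/Na is the anode.
E°cell = −0.433 − (−2.701) = +2.268 V; balancing electrons gives n = 2.
ΔG° = −nFE°cell = −(2)(96500)(+2.268) J/mol = −438 kJ/mol.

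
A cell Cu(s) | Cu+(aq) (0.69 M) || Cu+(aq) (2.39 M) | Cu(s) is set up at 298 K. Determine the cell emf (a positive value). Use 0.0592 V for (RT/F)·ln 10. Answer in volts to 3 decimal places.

For a concentration cell E°cell = 0, since both electrodes use the same couple.
The compartment with the higher Cu+(aq) concentration (2.39 M) acts as the cathode; ions are reduced there and produced at the dilute (0.69 M) anode.
With n = 1, Ecell = −(0.0592/1)·log([dilute]/[conc]) = −(0.0592/1)·log(0.69/2.39) = +0.032 V.

0.032 V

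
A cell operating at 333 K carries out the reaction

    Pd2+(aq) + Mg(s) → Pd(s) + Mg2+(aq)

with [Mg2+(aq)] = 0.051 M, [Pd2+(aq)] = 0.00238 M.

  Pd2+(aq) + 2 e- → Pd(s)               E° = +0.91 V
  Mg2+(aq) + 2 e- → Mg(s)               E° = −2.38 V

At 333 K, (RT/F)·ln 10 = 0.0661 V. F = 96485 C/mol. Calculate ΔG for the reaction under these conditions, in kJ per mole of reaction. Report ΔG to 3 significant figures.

−626 kJ/mol

The standard cell potential is +0.91 − (−2.38) = +3.29 V, with n = 2 electrons in the balanced equation.
Here Q = [Mg2+(aq)] / [Pd2+(aq)] = 21.4 (log Q = 1.331), giving E = +3.29 − (0.0661/2)·(1.331) = +3.2460 V.
Finally ΔG = −nFE = −(2)(96485 C/mol)(+3.2460 V) = −626 kJ/mol.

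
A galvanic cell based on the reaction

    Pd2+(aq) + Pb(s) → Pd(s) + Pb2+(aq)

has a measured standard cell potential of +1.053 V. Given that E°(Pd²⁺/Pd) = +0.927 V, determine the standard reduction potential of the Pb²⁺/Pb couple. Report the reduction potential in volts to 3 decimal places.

−0.126 V

In the reaction as written the Pd²⁺/Pd couple is reduced (cathode) and Pb²⁺/Pb is oxidized (anode), so E°cell = E°(Pd²⁺/Pd) − E°(Pb²⁺/Pb).
E°(Pb²⁺/Pb) = E°(cathode) − E°cell = +0.927 − (+1.053) = −0.126 V.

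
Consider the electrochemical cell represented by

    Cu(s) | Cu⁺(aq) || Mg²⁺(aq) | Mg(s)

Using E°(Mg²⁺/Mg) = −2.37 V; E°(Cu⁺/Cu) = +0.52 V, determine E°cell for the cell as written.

By convention the left-hand electrode in cell notation is the anode (oxidation) and the right-hand electrode is the cathode (reduction).
E°cell = E°(right) − E°(left) = −2.37 − (+0.52) = −2.89 V.
The negative sign shows that, as written, the cell would require an external voltage to drive the reaction.

−2.89 V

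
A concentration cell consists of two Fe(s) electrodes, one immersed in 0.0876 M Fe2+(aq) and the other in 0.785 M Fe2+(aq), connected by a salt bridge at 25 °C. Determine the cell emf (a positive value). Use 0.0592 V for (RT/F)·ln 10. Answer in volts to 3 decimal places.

0.028 V

For a concentration cell E°cell = 0, since both electrodes use the same couple.
The compartment with the higher Fe2+(aq) concentration (0.785 M) acts as the cathode; ions are reduced there and produced at the dilute (0.0876 M) anode.
With n = 2, Ecell = −(0.0592/2)·log([dilute]/[conc]) = −(0.0592/2)·log(0.0876/0.785) = +0.028 V.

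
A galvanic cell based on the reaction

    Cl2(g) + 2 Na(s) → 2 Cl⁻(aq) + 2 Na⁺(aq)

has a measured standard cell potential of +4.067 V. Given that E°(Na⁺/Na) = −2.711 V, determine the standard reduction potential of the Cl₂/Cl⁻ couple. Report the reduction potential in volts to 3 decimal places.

+1.356 V

In the reaction as written the Cl₂/Cl⁻ couple is reduced (cathode) and Na⁺/Na is oxidized (anode), so E°cell = E°(Cl₂/Cl⁻) − E°(Na⁺/Na).
E°(Cl₂/Cl⁻) = E°cell + E°(anode) = +4.067 + (−2.711) = +1.356 V.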